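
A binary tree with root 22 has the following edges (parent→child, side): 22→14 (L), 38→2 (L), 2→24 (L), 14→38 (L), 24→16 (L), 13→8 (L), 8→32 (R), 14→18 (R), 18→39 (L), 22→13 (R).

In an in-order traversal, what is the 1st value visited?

16

In-order visits the left subtree, then the node, then the right subtree.
At 22: go left to 14.
  At 14: go left to 38.
    At 38: go left to 2.
      At 2: go left to 24.
        At 24: go left to 16.
          16 is a leaf — visit 16.
        Visit 24.
        At 24: no right child.
      Visit 2.
      At 2: no right child.
    Visit 38.
    At 38: no right child.
  Visit 14.
  At 14: go right to 18.
    At 18: go left to 39.
      39 is a leaf — visit 39.
    Visit 18.
    At 18: no right child.
Visit 22.
At 22: go right to 13.
  At 13: go left to 8.
    At 8: no left child.
    Visit 8.
    At 8: go right to 32.
      32 is a leaf — visit 32.
  Visit 13.
  At 13: no right child.
Full in-order sequence: 16, 24, 2, 38, 14, 39, 18, 22, 8, 32, 13.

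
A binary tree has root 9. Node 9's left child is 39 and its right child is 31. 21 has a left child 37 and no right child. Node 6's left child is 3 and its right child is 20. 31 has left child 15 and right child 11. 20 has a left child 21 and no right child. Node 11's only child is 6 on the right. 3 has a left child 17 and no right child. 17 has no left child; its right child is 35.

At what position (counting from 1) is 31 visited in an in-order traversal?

In-order visits the left subtree, then the node, then the right subtree.
At 9: go left to 39.
  39 is a leaf — visit 39.
Visit 9.
At 9: go right to 31.
  At 31: go left to 15.
    15 is a leaf — visit 15.
  Visit 31.
  At 31: go right to 11.
    At 11: no left child.
    Visit 11.
    At 11: go right to 6.
      At 6: go left to 3.
        At 3: go left to 17.
          At 17: no left child.
          Visit 17.
          At 17: go right to 35.
            35 is a leaf — visit 35.
        Visit 3.
        At 3: no right child.
      Visit 6.
      At 6: go right to 20.
        At 20: go left to 21.
          At 21: go left to 37.
            37 is a leaf — visit 37.
          Visit 21.
          At 21: no right child.
        Visit 20.
        At 20: no right child.
Full in-order sequence: 39, 9, 15, 31, 11, 17, 35, 3, 6, 37, 21, 20.

4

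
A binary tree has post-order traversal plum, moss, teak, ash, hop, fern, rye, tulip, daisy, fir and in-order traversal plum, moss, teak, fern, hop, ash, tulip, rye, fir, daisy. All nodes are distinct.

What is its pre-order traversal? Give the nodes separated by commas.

fir, tulip, fern, teak, moss, plum, hop, ash, rye, daisy

The last element of post-order is the root; it splits in-order into left and right subtrees.
Root fir: left subtree has 8 nodes {plum, moss, teak, fern, hop, ash, tulip, rye}, right has 1 {daisy}.
  Root tulip: left subtree has 6 nodes {plum, moss, teak, fern, hop, ash}, right has 1 {rye}.
    Root fern: left subtree has 3 nodes {plum, moss, teak}, right has 2 {hop, ash}.
      Root teak: left subtree has 2 nodes {plum, moss}, right has 0 { }.
        Root moss: left subtree has 1 node {plum}, right has 0 { }.
      Root hop: left subtree has 0 nodes { }, right has 1 {ash}.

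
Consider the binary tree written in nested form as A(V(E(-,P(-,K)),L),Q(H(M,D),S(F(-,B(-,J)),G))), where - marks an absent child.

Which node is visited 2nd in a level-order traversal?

V

Level-order visits nodes level by level from the root, left to right within each level.
Level 0: A
Level 1: V, Q
Level 2: E, L, H, S
Level 3: P, M, D, F, G
Level 4: K, B
Level 5: J
Full level-order sequence: A, V, Q, E, L, H, S, P, M, D, F, G, K, B, J.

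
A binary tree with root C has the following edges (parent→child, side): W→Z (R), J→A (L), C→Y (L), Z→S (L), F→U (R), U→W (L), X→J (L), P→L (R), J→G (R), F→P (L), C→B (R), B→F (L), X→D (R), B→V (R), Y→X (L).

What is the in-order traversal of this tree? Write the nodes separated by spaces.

A J G X D Y C P L F W S Z U B V

In-order visits the left subtree, then the node, then the right subtree.
At C: go left to Y.
  At Y: go left to X.
    At X: go left to J.
      At J: go left to A.
        A is a leaf — visit A.
      Visit J.
      At J: go right to G.
        G is a leaf — visit G.
    Visit X.
    At X: go right to D.
      D is a leaf — visit D.
  Visit Y.
  At Y: no right child.
Visit C.
At C: go right to B.
  At B: go left to F.
    At F: go left to P.
      At P: no left child.
      Visit P.
      At P: go right to L.
        L is a leaf — visit L.
    Visit F.
    At F: go right to U.
      At U: go left to W.
        At W: no left child.
        Visit W.
        At W: go right to Z.
          At Z: go left to S.
            S is a leaf — visit S.
          Visit Z.
          At Z: no right child.
      Visit U.
      At U: no right child.
  Visit B.
  At B: go right to V.
    V is a leaf — visit V.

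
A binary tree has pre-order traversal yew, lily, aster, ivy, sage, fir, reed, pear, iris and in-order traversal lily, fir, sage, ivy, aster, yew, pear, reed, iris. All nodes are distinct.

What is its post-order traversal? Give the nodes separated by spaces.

The first element of pre-order is the root; it splits in-order into left and right subtrees.
Root yew: left subtree has 5 nodes {lily, fir, sage, ivy, aster}, right has 3 {pear, reed, iris}.
  Root lily: left subtree has 0 nodes { }, right has 4 {fir, sage, ivy, aster}.
    Root aster: left subtree has 3 nodes {fir, sage, ivy}, right has 0 { }.
      Root ivy: left subtree has 2 nodes {fir, sage}, right has 0 { }.
        Root sage: left subtree has 1 node {fir}, right has 0 { }.
  Root reed: left subtree has 1 node {pear}, right has 1 {iris}.

fir sage ivy aster lily pear iris reed yew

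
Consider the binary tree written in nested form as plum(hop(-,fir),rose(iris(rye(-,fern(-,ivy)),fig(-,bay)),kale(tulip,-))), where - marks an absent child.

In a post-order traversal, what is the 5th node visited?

Post-order visits the left subtree, then the right subtree, then the node.
At plum: go left to hop.
  At hop: no left child.
  At hop: go right to fir.
    fir is a leaf — visit fir.
  Visit hop.
At plum: go right to rose.
  At rose: go left to iris.
    At iris: go left to rye.
      At rye: no left child.
      At rye: go right to fern.
        At fern: no left child.
        At fern: go right to ivy.
          ivy is a leaf — visit ivy.
        Visit fern.
      Visit rye.
    At iris: go right to fig.
      At fig: no left child.
      At fig: go right to bay.
        bay is a leaf — visit bay.
      Visit fig.
    Visit iris.
  At rose: go right to kale.
    At kale: go left to tulip.
      tulip is a leaf — visit tulip.
    At kale: no right child.
    Visit kale.
  Visit rose.
Visit plum.
Full post-order sequence: fir, hop, ivy, fern, rye, bay, fig, iris, tulip, kale, rose, plum.

rye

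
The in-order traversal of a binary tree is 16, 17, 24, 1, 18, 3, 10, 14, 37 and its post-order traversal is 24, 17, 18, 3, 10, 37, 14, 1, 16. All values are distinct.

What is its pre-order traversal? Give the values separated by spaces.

16 1 17 24 14 10 3 18 37

The last element of post-order is the root; it splits in-order into left and right subtrees.
Root 16: left subtree has 0 nodes { }, right has 8 {17, 24, 1, 18, 3, 10, 14, 37}.
  Root 1: left subtree has 2 nodes {17, 24}, right has 5 {18, 3, 10, 14, 37}.
    Root 17: left subtree has 0 nodes { }, right has 1 {24}.
    Root 14: left subtree has 3 nodes {18, 3, 10}, right has 1 {37}.
      Root 10: left subtree has 2 nodes {18, 3}, right has 0 { }.
        Root 3: left subtree has 1 node {18}, right has 0 { }.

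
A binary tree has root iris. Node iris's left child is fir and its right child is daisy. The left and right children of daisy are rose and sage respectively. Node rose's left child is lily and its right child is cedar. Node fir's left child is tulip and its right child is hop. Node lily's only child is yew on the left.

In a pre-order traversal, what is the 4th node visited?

Pre-order visits the node, then its left subtree, then its right subtree.
Visit iris.
At iris: go left to fir.
  Visit fir.
  At fir: go left to tulip.
    tulip is a leaf — visit tulip.
  At fir: go right to hop.
    hop is a leaf — visit hop.
At iris: go right to daisy.
  Visit daisy.
  At daisy: go left to rose.
    Visit rose.
    At rose: go left to lily.
      Visit lily.
      At lily: go left to yew.
        yew is a leaf — visit yew.
      At lily: no right child.
    At rose: go right to cedar.
      cedar is a leaf — visit cedar.
  At daisy: go right to sage.
    sage is a leaf — visit sage.
Full pre-order sequence: iris, fir, tulip, hop, daisy, rose, lily, yew, cedar, sage.

hop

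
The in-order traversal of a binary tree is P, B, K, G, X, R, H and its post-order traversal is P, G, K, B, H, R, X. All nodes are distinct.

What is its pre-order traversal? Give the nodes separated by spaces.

The last element of post-order is the root; it splits in-order into left and right subtrees.
Root X: left subtree has 4 nodes {P, B, K, G}, right has 2 {R, H}.
  Root B: left subtree has 1 node {P}, right has 2 {K, G}.
    Root K: left subtree has 0 nodes { }, right has 1 {G}.
  Root R: left subtree has 0 nodes { }, right has 1 {H}.

X B P K G R H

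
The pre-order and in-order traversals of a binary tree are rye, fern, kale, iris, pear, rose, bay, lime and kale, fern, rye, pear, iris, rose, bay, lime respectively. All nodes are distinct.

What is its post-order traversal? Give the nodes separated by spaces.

The first element of pre-order is the root; it splits in-order into left and right subtrees.
Root rye: left subtree has 2 nodes {kale, fern}, right has 5 {pear, iris, rose, bay, lime}.
  Root fern: left subtree has 1 node {kale}, right has 0 { }.
  Root iris: left subtree has 1 node {pear}, right has 3 {rose, bay, lime}.
    Root rose: left subtree has 0 nodes { }, right has 2 {bay, lime}.
      Root bay: left subtree has 0 nodes { }, right has 1 {lime}.

kale fern pear lime bay rose iris rye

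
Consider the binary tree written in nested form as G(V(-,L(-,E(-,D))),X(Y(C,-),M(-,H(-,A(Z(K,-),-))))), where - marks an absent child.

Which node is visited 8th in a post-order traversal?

Post-order visits the left subtree, then the right subtree, then the node.
At G: go left to V.
  At V: no left child.
  At V: go right to L.
    At L: no left child.
    At L: go right to E.
      At E: no left child.
      At E: go right to D.
        D is a leaf — visit D.
      Visit E.
    Visit L.
  Visit V.
At G: go right to X.
  At X: go left to Y.
    At Y: go left to C.
      C is a leaf — visit C.
    At Y: no right child.
    Visit Y.
  At X: go right to M.
    At M: no left child.
    At M: go right to H.
      At H: no left child.
      At H: go right to A.
        At A: go left to Z.
          At Z: go left to K.
            K is a leaf — visit K.
          At Z: no right child.
          Visit Z.
        At A: no right child.
        Visit A.
      Visit H.
    Visit M.
  Visit X.
Visit G.
Full post-order sequence: D, E, L, V, C, Y, K, Z, A, H, M, X, G.

Z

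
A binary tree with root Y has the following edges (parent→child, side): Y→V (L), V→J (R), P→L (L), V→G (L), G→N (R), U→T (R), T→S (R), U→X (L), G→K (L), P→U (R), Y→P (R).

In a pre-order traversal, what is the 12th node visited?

S

Pre-order visits the node, then its left subtree, then its right subtree.
Visit Y.
At Y: go left to V.
  Visit V.
  At V: go left to G.
    Visit G.
    At G: go left to K.
      K is a leaf — visit K.
    At G: go right to N.
      N is a leaf — visit N.
  At V: go right to J.
    J is a leaf — visit J.
At Y: go right to P.
  Visit P.
  At P: go left to L.
    L is a leaf — visit L.
  At P: go right to U.
    Visit U.
    At U: go left to X.
      X is a leaf — visit X.
    At U: go right to T.
      Visit T.
      At T: no left child.
      At T: go right to S.
        S is a leaf — visit S.
Full pre-order sequence: Y, V, G, K, N, J, P, L, U, X, T, S.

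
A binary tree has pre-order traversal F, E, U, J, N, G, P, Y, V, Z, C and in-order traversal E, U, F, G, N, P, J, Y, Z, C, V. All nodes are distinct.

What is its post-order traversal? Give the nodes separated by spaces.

The first element of pre-order is the root; it splits in-order into left and right subtrees.
Root F: left subtree has 2 nodes {E, U}, right has 8 {G, N, P, J, Y, Z, C, V}.
  Root E: left subtree has 0 nodes { }, right has 1 {U}.
  Root J: left subtree has 3 nodes {G, N, P}, right has 4 {Y, Z, C, V}.
    Root N: left subtree has 1 node {G}, right has 1 {P}.
    Root Y: left subtree has 0 nodes { }, right has 3 {Z, C, V}.
      Root V: left subtree has 2 nodes {Z, C}, right has 0 { }.
        Root Z: left subtree has 0 nodes { }, right has 1 {C}.

U E G P N C Z V Y J F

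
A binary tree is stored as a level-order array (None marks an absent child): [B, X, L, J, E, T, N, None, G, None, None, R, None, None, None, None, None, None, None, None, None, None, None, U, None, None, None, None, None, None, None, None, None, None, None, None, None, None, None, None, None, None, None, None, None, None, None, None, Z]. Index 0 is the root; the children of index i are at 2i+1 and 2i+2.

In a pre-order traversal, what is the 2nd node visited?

X

Pre-order visits the node, then its left subtree, then its right subtree.
Visit B.
At B: go left to X.
  Visit X.
  At X: go left to J.
    Visit J.
    At J: no left child.
    At J: go right to G.
      G is a leaf — visit G.
  At X: go right to E.
    E is a leaf — visit E.
At B: go right to L.
  Visit L.
  At L: go left to T.
    Visit T.
    At T: go left to R.
      Visit R.
      At R: go left to U.
        Visit U.
        At U: no left child.
        At U: go right to Z.
          Z is a leaf — visit Z.
      At R: no right child.
    At T: no right child.
  At L: go right to N.
    N is a leaf — visit N.
Full pre-order sequence: B, X, J, G, E, L, T, R, U, Z, N.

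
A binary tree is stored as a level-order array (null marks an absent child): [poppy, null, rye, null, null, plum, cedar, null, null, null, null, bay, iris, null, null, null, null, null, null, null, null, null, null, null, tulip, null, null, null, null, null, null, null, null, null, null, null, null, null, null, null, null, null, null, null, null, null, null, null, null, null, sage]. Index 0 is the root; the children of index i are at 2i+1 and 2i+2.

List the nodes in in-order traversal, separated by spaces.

poppy bay tulip sage plum iris rye cedar

In-order visits the left subtree, then the node, then the right subtree.
At poppy: no left child.
Visit poppy.
At poppy: go right to rye.
  At rye: go left to plum.
    At plum: go left to bay.
      At bay: no left child.
      Visit bay.
      At bay: go right to tulip.
        At tulip: no left child.
        Visit tulip.
        At tulip: go right to sage.
          sage is a leaf — visit sage.
    Visit plum.
    At plum: go right to iris.
      iris is a leaf — visit iris.
  Visit rye.
  At rye: go right to cedar.
    cedar is a leaf — visit cedar.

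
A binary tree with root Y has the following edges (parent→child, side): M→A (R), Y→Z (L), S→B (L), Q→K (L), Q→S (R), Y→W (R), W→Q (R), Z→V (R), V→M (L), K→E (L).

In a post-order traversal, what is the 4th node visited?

Z

Post-order visits the left subtree, then the right subtree, then the node.
At Y: go left to Z.
  At Z: no left child.
  At Z: go right to V.
    At V: go left to M.
      At M: no left child.
      At M: go right to A.
        A is a leaf — visit A.
      Visit M.
    At V: no right child.
    Visit V.
  Visit Z.
At Y: go right to W.
  At W: no left child.
  At W: go right to Q.
    At Q: go left to K.
      At K: go left to E.
        E is a leaf — visit E.
      At K: no right child.
      Visit K.
    At Q: go right to S.
      At S: go left to B.
        B is a leaf — visit B.
      At S: no right child.
      Visit S.
    Visit Q.
  Visit W.
Visit Y.
Full post-order sequence: A, M, V, Z, E, K, B, S, Q, W, Y.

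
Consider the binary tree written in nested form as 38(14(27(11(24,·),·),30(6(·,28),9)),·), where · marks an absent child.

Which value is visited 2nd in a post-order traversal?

11

Post-order visits the left subtree, then the right subtree, then the node.
At 38: go left to 14.
  At 14: go left to 27.
    At 27: go left to 11.
      At 11: go left to 24.
        24 is a leaf — visit 24.
      At 11: no right child.
      Visit 11.
    At 27: no right child.
    Visit 27.
  At 14: go right to 30.
    At 30: go left to 6.
      At 6: no left child.
      At 6: go right to 28.
        28 is a leaf — visit 28.
      Visit 6.
    At 30: go right to 9.
      9 is a leaf — visit 9.
    Visit 30.
  Visit 14.
At 38: no right child.
Visit 38.
Full post-order sequence: 24, 11, 27, 28, 6, 9, 30, 14, 38.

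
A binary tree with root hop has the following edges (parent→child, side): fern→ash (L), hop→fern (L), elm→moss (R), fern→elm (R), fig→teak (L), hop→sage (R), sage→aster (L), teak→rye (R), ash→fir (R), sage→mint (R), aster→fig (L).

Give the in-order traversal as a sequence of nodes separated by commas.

ash, fir, fern, elm, moss, hop, teak, rye, fig, aster, sage, mint

In-order visits the left subtree, then the node, then the right subtree.
At hop: go left to fern.
  At fern: go left to ash.
    At ash: no left child.
    Visit ash.
    At ash: go right to fir.
      fir is a leaf — visit fir.
  Visit fern.
  At fern: go right to elm.
    At elm: no left child.
    Visit elm.
    At elm: go right to moss.
      moss is a leaf — visit moss.
Visit hop.
At hop: go right to sage.
  At sage: go left to aster.
    At aster: go left to fig.
      At fig: go left to teak.
        At teak: no left child.
        Visit teak.
        At teak: go right to rye.
          rye is a leaf — visit rye.
      Visit fig.
      At fig: no right child.
    Visit aster.
    At aster: no right child.
  Visit sage.
  At sage: go right to mint.
    mint is a leaf — visit mint.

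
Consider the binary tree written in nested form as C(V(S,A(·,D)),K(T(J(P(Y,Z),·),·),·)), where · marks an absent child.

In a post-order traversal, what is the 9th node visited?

Post-order visits the left subtree, then the right subtree, then the node.
At C: go left to V.
  At V: go left to S.
    S is a leaf — visit S.
  At V: go right to A.
    At A: no left child.
    At A: go right to D.
      D is a leaf — visit D.
    Visit A.
  Visit V.
At C: go right to K.
  At K: go left to T.
    At T: go left to J.
      At J: go left to P.
        At P: go left to Y.
          Y is a leaf — visit Y.
        At P: go right to Z.
          Z is a leaf — visit Z.
        Visit P.
      At J: no right child.
      Visit J.
    At T: no right child.
    Visit T.
  At K: no right child.
  Visit K.
Visit C.
Full post-order sequence: S, D, A, V, Y, Z, P, J, T, K, C.

T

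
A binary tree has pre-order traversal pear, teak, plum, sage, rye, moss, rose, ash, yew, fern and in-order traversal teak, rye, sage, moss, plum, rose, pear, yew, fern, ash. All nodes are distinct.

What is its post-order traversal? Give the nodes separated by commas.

The first element of pre-order is the root; it splits in-order into left and right subtrees.
Root pear: left subtree has 6 nodes {teak, rye, sage, moss, plum, rose}, right has 3 {yew, fern, ash}.
  Root teak: left subtree has 0 nodes { }, right has 5 {rye, sage, moss, plum, rose}.
    Root plum: left subtree has 3 nodes {rye, sage, moss}, right has 1 {rose}.
      Root sage: left subtree has 1 node {rye}, right has 1 {moss}.
  Root ash: left subtree has 2 nodes {yew, fern}, right has 0 { }.
    Root yew: left subtree has 0 nodes { }, right has 1 {fern}.

rye, moss, sage, rose, plum, teak, fern, yew, ash, pear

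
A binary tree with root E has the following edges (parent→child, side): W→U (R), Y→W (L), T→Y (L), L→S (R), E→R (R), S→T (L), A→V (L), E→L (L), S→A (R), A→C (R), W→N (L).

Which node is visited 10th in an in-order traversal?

C

In-order visits the left subtree, then the node, then the right subtree.
At E: go left to L.
  At L: no left child.
  Visit L.
  At L: go right to S.
    At S: go left to T.
      At T: go left to Y.
        At Y: go left to W.
          At W: go left to N.
            N is a leaf — visit N.
          Visit W.
          At W: go right to U.
            U is a leaf — visit U.
        Visit Y.
        At Y: no right child.
      Visit T.
      At T: no right child.
    Visit S.
    At S: go right to A.
      At A: go left to V.
        V is a leaf — visit V.
      Visit A.
      At A: go right to C.
        C is a leaf — visit C.
Visit E.
At E: go right to R.
  R is a leaf — visit R.
Full in-order sequence: L, N, W, U, Y, T, S, V, A, C, E, R.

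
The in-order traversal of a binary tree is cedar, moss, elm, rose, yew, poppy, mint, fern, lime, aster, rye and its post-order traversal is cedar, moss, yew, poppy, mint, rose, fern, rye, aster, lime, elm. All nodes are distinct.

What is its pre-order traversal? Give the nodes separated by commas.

The last element of post-order is the root; it splits in-order into left and right subtrees.
Root elm: left subtree has 2 nodes {cedar, moss}, right has 8 {rose, yew, poppy, mint, fern, lime, aster, rye}.
  Root moss: left subtree has 1 node {cedar}, right has 0 { }.
  Root lime: left subtree has 5 nodes {rose, yew, poppy, mint, fern}, right has 2 {aster, rye}.
    Root fern: left subtree has 4 nodes {rose, yew, poppy, mint}, right has 0 { }.
      Root rose: left subtree has 0 nodes { }, right has 3 {yew, poppy, mint}.
        Root mint: left subtree has 2 nodes {yew, poppy}, right has 0 { }.
          Root poppy: left subtree has 1 node {yew}, right has 0 { }.
    Root aster: left subtree has 0 nodes { }, right has 1 {rye}.

elm, moss, cedar, lime, fern, rose, mint, poppy, yew, aster, rye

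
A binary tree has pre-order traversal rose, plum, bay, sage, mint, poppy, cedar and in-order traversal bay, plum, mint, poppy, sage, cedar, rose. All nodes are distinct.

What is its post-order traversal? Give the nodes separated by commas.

bay, poppy, mint, cedar, sage, plum, rose

The first element of pre-order is the root; it splits in-order into left and right subtrees.
Root rose: left subtree has 6 nodes {bay, plum, mint, poppy, sage, cedar}, right has 0 { }.
  Root plum: left subtree has 1 node {bay}, right has 4 {mint, poppy, sage, cedar}.
    Root sage: left subtree has 2 nodes {mint, poppy}, right has 1 {cedar}.
      Root mint: left subtree has 0 nodes { }, right has 1 {poppy}.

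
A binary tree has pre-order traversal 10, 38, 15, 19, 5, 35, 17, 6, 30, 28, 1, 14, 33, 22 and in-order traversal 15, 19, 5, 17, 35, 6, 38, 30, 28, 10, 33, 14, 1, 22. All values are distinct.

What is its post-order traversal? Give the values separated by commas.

17, 6, 35, 5, 19, 15, 28, 30, 38, 33, 14, 22, 1, 10

The first element of pre-order is the root; it splits in-order into left and right subtrees.
Root 10: left subtree has 9 nodes {15, 19, 5, 17, 35, 6, 38, 30, 28}, right has 4 {33, 14, 1, 22}.
  Root 38: left subtree has 6 nodes {15, 19, 5, 17, 35, 6}, right has 2 {30, 28}.
    Root 15: left subtree has 0 nodes { }, right has 5 {19, 5, 17, 35, 6}.
      Root 19: left subtree has 0 nodes { }, right has 4 {5, 17, 35, 6}.
        Root 5: left subtree has 0 nodes { }, right has 3 {17, 35, 6}.
          Root 35: left subtree has 1 node {17}, right has 1 {6}.
    Root 30: left subtree has 0 nodes { }, right has 1 {28}.
  Root 1: left subtree has 2 nodes {33, 14}, right has 1 {22}.
    Root 14: left subtree has 1 node {33}, right has 0 { }.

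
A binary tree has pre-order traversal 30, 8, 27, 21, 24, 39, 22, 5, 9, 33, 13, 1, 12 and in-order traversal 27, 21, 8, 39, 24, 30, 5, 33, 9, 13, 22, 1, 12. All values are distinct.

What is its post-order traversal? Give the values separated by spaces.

The first element of pre-order is the root; it splits in-order into left and right subtrees.
Root 30: left subtree has 5 nodes {27, 21, 8, 39, 24}, right has 7 {5, 33, 9, 13, 22, 1, 12}.
  Root 8: left subtree has 2 nodes {27, 21}, right has 2 {39, 24}.
    Root 27: left subtree has 0 nodes { }, right has 1 {21}.
    Root 24: left subtree has 1 node {39}, right has 0 { }.
  Root 22: left subtree has 4 nodes {5, 33, 9, 13}, right has 2 {1, 12}.
    Root 5: left subtree has 0 nodes { }, right has 3 {33, 9, 13}.
      Root 9: left subtree has 1 node {33}, right has 1 {13}.
    Root 1: left subtree has 0 nodes { }, right has 1 {12}.

21 27 39 24 8 33 13 9 5 12 1 22 30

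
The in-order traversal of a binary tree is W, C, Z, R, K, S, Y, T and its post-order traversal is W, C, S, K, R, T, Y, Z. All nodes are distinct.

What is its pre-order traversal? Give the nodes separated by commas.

Z, C, W, Y, R, K, S, T

The last element of post-order is the root; it splits in-order into left and right subtrees.
Root Z: left subtree has 2 nodes {W, C}, right has 5 {R, K, S, Y, T}.
  Root C: left subtree has 1 node {W}, right has 0 { }.
  Root Y: left subtree has 3 nodes {R, K, S}, right has 1 {T}.
    Root R: left subtree has 0 nodes { }, right has 2 {K, S}.
      Root K: left subtree has 0 nodes { }, right has 1 {S}.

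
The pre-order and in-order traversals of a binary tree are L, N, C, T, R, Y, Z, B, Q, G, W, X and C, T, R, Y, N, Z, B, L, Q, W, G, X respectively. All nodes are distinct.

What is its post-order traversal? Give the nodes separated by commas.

Y, R, T, C, B, Z, N, W, X, G, Q, L

The first element of pre-order is the root; it splits in-order into left and right subtrees.
Root L: left subtree has 7 nodes {C, T, R, Y, N, Z, B}, right has 4 {Q, W, G, X}.
  Root N: left subtree has 4 nodes {C, T, R, Y}, right has 2 {Z, B}.
    Root C: left subtree has 0 nodes { }, right has 3 {T, R, Y}.
      Root T: left subtree has 0 nodes { }, right has 2 {R, Y}.
        Root R: left subtree has 0 nodes { }, right has 1 {Y}.
    Root Z: left subtree has 0 nodes { }, right has 1 {B}.
  Root Q: left subtree has 0 nodes { }, right has 3 {W, G, X}.
    Root G: left subtree has 1 node {W}, right has 1 {X}.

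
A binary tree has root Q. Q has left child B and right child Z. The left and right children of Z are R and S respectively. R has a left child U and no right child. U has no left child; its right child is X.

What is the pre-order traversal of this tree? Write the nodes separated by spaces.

Pre-order visits the node, then its left subtree, then its right subtree.
Visit Q.
At Q: go left to B.
  B is a leaf — visit B.
At Q: go right to Z.
  Visit Z.
  At Z: go left to R.
    Visit R.
    At R: go left to U.
      Visit U.
      At U: no left child.
      At U: go right to X.
        X is a leaf — visit X.
    At R: no right child.
  At Z: go right to S.
    S is a leaf — visit S.

Q B Z R U X S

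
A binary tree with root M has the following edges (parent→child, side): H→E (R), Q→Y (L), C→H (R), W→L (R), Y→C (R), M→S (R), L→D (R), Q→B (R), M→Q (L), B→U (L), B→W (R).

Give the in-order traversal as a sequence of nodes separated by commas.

In-order visits the left subtree, then the node, then the right subtree.
At M: go left to Q.
  At Q: go left to Y.
    At Y: no left child.
    Visit Y.
    At Y: go right to C.
      At C: no left child.
      Visit C.
      At C: go right to H.
        At H: no left child.
        Visit H.
        At H: go right to E.
          E is a leaf — visit E.
  Visit Q.
  At Q: go right to B.
    At B: go left to U.
      U is a leaf — visit U.
    Visit B.
    At B: go right to W.
      At W: no left child.
      Visit W.
      At W: go right to L.
        At L: no left child.
        Visit L.
        At L: go right to D.
          D is a leaf — visit D.
Visit M.
At M: go right to S.
  S is a leaf — visit S.

Y, C, H, E, Q, U, B, W, L, D, M, S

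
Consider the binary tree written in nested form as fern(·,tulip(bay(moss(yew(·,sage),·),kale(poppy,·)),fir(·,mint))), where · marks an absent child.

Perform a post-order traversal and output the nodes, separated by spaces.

sage yew moss poppy kale bay mint fir tulip fern

Post-order visits the left subtree, then the right subtree, then the node.
At fern: no left child.
At fern: go right to tulip.
  At tulip: go left to bay.
    At bay: go left to moss.
      At moss: go left to yew.
        At yew: no left child.
        At yew: go right to sage.
          sage is a leaf — visit sage.
        Visit yew.
      At moss: no right child.
      Visit moss.
    At bay: go right to kale.
      At kale: go left to poppy.
        poppy is a leaf — visit poppy.
      At kale: no right child.
      Visit kale.
    Visit bay.
  At tulip: go right to fir.
    At fir: no left child.
    At fir: go right to mint.
      mint is a leaf — visit mint.
    Visit fir.
  Visit tulip.
Visit fern.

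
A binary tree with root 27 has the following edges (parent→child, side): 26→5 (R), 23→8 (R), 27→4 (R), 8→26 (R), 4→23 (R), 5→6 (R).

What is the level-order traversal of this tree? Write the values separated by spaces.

27 4 23 8 26 5 6

Level-order visits nodes level by level from the root, left to right within each level.
Level 0: 27
Level 1: 4
Level 2: 23
Level 3: 8
Level 4: 26
Level 5: 5
Level 6: 6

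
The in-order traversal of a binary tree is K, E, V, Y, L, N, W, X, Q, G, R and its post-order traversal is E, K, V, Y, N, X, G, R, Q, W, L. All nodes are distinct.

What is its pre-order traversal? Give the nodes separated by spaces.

L Y V K E W N Q X R G

The last element of post-order is the root; it splits in-order into left and right subtrees.
Root L: left subtree has 4 nodes {K, E, V, Y}, right has 6 {N, W, X, Q, G, R}.
  Root Y: left subtree has 3 nodes {K, E, V}, right has 0 { }.
    Root V: left subtree has 2 nodes {K, E}, right has 0 { }.
      Root K: left subtree has 0 nodes { }, right has 1 {E}.
  Root W: left subtree has 1 node {N}, right has 4 {X, Q, G, R}.
    Root Q: left subtree has 1 node {X}, right has 2 {G, R}.
      Root R: left subtree has 1 node {G}, right has 0 { }.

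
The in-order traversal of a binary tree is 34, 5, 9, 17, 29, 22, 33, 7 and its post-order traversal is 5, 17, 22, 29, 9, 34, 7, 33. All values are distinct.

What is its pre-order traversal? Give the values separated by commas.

The last element of post-order is the root; it splits in-order into left and right subtrees.
Root 33: left subtree has 6 nodes {34, 5, 9, 17, 29, 22}, right has 1 {7}.
  Root 34: left subtree has 0 nodes { }, right has 5 {5, 9, 17, 29, 22}.
    Root 9: left subtree has 1 node {5}, right has 3 {17, 29, 22}.
      Root 29: left subtree has 1 node {17}, right has 1 {22}.

33, 34, 9, 5, 29, 17, 22, 7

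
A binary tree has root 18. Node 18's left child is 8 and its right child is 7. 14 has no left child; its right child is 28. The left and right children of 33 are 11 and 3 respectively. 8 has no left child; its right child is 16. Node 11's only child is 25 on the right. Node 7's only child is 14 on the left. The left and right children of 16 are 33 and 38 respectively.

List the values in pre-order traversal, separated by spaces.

Pre-order visits the node, then its left subtree, then its right subtree.
Visit 18.
At 18: go left to 8.
  Visit 8.
  At 8: no left child.
  At 8: go right to 16.
    Visit 16.
    At 16: go left to 33.
      Visit 33.
      At 33: go left to 11.
        Visit 11.
        At 11: no left child.
        At 11: go right to 25.
          25 is a leaf — visit 25.
      At 33: go right to 3.
        3 is a leaf — visit 3.
    At 16: go right to 38.
      38 is a leaf — visit 38.
At 18: go right to 7.
  Visit 7.
  At 7: go left to 14.
    Visit 14.
    At 14: no left child.
    At 14: go right to 28.
      28 is a leaf — visit 28.
  At 7: no right child.

18 8 16 33 11 25 3 38 7 14 28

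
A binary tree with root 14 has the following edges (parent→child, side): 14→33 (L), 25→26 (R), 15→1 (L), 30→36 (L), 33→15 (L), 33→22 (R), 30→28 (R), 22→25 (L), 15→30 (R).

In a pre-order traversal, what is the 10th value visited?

26

Pre-order visits the node, then its left subtree, then its right subtree.
Visit 14.
At 14: go left to 33.
  Visit 33.
  At 33: go left to 15.
    Visit 15.
    At 15: go left to 1.
      1 is a leaf — visit 1.
    At 15: go right to 30.
      Visit 30.
      At 30: go left to 36.
        36 is a leaf — visit 36.
      At 30: go right to 28.
        28 is a leaf — visit 28.
  At 33: go right to 22.
    Visit 22.
    At 22: go left to 25.
      Visit 25.
      At 25: no left child.
      At 25: go right to 26.
        26 is a leaf — visit 26.
    At 22: no right child.
At 14: no right child.
Full pre-order sequence: 14, 33, 15, 1, 30, 36, 28, 22, 25, 26.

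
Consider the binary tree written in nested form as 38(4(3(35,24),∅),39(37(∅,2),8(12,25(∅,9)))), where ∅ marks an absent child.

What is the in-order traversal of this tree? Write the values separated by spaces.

35 3 24 4 38 37 2 39 12 8 25 9

In-order visits the left subtree, then the node, then the right subtree.
At 38: go left to 4.
  At 4: go left to 3.
    At 3: go left to 35.
      35 is a leaf — visit 35.
    Visit 3.
    At 3: go right to 24.
      24 is a leaf — visit 24.
  Visit 4.
  At 4: no right child.
Visit 38.
At 38: go right to 39.
  At 39: go left to 37.
    At 37: no left child.
    Visit 37.
    At 37: go right to 2.
      2 is a leaf — visit 2.
  Visit 39.
  At 39: go right to 8.
    At 8: go left to 12.
      12 is a leaf — visit 12.
    Visit 8.
    At 8: go right to 25.
      At 25: no left child.
      Visit 25.
      At 25: go right to 9.
        9 is a leaf — visit 9.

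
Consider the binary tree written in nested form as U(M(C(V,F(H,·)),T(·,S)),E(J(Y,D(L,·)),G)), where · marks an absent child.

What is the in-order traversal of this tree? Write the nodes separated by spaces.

In-order visits the left subtree, then the node, then the right subtree.
At U: go left to M.
  At M: go left to C.
    At C: go left to V.
      V is a leaf — visit V.
    Visit C.
    At C: go right to F.
      At F: go left to H.
        H is a leaf — visit H.
      Visit F.
      At F: no right child.
  Visit M.
  At M: go right to T.
    At T: no left child.
    Visit T.
    At T: go right to S.
      S is a leaf — visit S.
Visit U.
At U: go right to E.
  At E: go left to J.
    At J: go left to Y.
      Y is a leaf — visit Y.
    Visit J.
    At J: go right to D.
      At D: go left to L.
        L is a leaf — visit L.
      Visit D.
      At D: no right child.
  Visit E.
  At E: go right to G.
    G is a leaf — visit G.

V C H F M T S U Y J L D E G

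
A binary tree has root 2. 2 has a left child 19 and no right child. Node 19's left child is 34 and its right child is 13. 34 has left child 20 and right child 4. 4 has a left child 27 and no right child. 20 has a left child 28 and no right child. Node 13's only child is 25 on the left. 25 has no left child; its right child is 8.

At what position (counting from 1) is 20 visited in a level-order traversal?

Level-order visits nodes level by level from the root, left to right within each level.
Level 0: 2
Level 1: 19
Level 2: 34, 13
Level 3: 20, 4, 25
Level 4: 28, 27, 8
Full level-order sequence: 2, 19, 34, 13, 20, 4, 25, 28, 27, 8.

5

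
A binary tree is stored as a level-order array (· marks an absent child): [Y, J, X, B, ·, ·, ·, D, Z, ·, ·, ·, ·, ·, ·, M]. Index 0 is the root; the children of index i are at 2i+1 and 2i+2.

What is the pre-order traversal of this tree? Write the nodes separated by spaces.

Y J B D M Z X

Pre-order visits the node, then its left subtree, then its right subtree.
Visit Y.
At Y: go left to J.
  Visit J.
  At J: go left to B.
    Visit B.
    At B: go left to D.
      Visit D.
      At D: go left to M.
        M is a leaf — visit M.
      At D: no right child.
    At B: go right to Z.
      Z is a leaf — visit Z.
  At J: no right child.
At Y: go right to X.
  X is a leaf — visit X.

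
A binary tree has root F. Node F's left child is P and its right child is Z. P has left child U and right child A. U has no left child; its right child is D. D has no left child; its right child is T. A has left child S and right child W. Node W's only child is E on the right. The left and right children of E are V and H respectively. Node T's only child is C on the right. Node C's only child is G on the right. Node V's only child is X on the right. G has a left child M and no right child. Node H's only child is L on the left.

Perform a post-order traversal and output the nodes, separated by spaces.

Post-order visits the left subtree, then the right subtree, then the node.
At F: go left to P.
  At P: go left to U.
    At U: no left child.
    At U: go right to D.
      At D: no left child.
      At D: go right to T.
        At T: no left child.
        At T: go right to C.
          At C: no left child.
          At C: go right to G.
            At G: go left to M.
              M is a leaf — visit M.
            At G: no right child.
            Visit G.
          Visit C.
        Visit T.
      Visit D.
    Visit U.
  At P: go right to A.
    At A: go left to S.
      S is a leaf — visit S.
    At A: go right to W.
      At W: no left child.
      At W: go right to E.
        At E: go left to V.
          At V: no left child.
          At V: go right to X.
            X is a leaf — visit X.
          Visit V.
        At E: go right to H.
          At H: go left to L.
            L is a leaf — visit L.
          At H: no right child.
          Visit H.
        Visit E.
      Visit W.
    Visit A.
  Visit P.
At F: go right to Z.
  Z is a leaf — visit Z.
Visit F.

M G C T D U S X V L H E W A P Z F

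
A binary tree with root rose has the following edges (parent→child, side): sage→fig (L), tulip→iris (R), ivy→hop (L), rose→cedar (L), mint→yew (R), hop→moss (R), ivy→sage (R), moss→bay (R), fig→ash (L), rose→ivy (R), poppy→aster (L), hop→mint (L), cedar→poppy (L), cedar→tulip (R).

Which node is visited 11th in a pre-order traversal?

Pre-order visits the node, then its left subtree, then its right subtree.
Visit rose.
At rose: go left to cedar.
  Visit cedar.
  At cedar: go left to poppy.
    Visit poppy.
    At poppy: go left to aster.
      aster is a leaf — visit aster.
    At poppy: no right child.
  At cedar: go right to tulip.
    Visit tulip.
    At tulip: no left child.
    At tulip: go right to iris.
      iris is a leaf — visit iris.
At rose: go right to ivy.
  Visit ivy.
  At ivy: go left to hop.
    Visit hop.
    At hop: go left to mint.
      Visit mint.
      At mint: no left child.
      At mint: go right to yew.
        yew is a leaf — visit yew.
    At hop: go right to moss.
      Visit moss.
      At moss: no left child.
      At moss: go right to bay.
        bay is a leaf — visit bay.
  At ivy: go right to sage.
    Visit sage.
    At sage: go left to fig.
      Visit fig.
      At fig: go left to ash.
        ash is a leaf — visit ash.
      At fig: no right child.
    At sage: no right child.
Full pre-order sequence: rose, cedar, poppy, aster, tulip, iris, ivy, hop, mint, yew, moss, bay, sage, fig, ash.

moss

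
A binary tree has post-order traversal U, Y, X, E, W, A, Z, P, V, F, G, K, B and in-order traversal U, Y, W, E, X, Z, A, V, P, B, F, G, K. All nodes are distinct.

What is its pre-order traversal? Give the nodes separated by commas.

The last element of post-order is the root; it splits in-order into left and right subtrees.
Root B: left subtree has 9 nodes {U, Y, W, E, X, Z, A, V, P}, right has 3 {F, G, K}.
  Root V: left subtree has 7 nodes {U, Y, W, E, X, Z, A}, right has 1 {P}.
    Root Z: left subtree has 5 nodes {U, Y, W, E, X}, right has 1 {A}.
      Root W: left subtree has 2 nodes {U, Y}, right has 2 {E, X}.
        Root Y: left subtree has 1 node {U}, right has 0 { }.
        Root E: left subtree has 0 nodes { }, right has 1 {X}.
  Root K: left subtree has 2 nodes {F, G}, right has 0 { }.
    Root G: left subtree has 1 node {F}, right has 0 { }.

B, V, Z, W, Y, U, E, X, A, P, K, G, F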